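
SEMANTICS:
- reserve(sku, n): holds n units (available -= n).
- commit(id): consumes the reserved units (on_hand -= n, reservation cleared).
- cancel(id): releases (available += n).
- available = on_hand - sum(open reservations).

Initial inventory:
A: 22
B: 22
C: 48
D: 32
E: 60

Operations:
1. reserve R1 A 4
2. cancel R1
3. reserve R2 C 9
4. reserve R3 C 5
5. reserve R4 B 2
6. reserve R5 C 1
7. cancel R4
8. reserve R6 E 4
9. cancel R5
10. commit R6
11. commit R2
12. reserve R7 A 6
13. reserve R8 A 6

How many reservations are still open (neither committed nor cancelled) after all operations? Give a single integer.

Answer: 3

Derivation:
Step 1: reserve R1 A 4 -> on_hand[A=22 B=22 C=48 D=32 E=60] avail[A=18 B=22 C=48 D=32 E=60] open={R1}
Step 2: cancel R1 -> on_hand[A=22 B=22 C=48 D=32 E=60] avail[A=22 B=22 C=48 D=32 E=60] open={}
Step 3: reserve R2 C 9 -> on_hand[A=22 B=22 C=48 D=32 E=60] avail[A=22 B=22 C=39 D=32 E=60] open={R2}
Step 4: reserve R3 C 5 -> on_hand[A=22 B=22 C=48 D=32 E=60] avail[A=22 B=22 C=34 D=32 E=60] open={R2,R3}
Step 5: reserve R4 B 2 -> on_hand[A=22 B=22 C=48 D=32 E=60] avail[A=22 B=20 C=34 D=32 E=60] open={R2,R3,R4}
Step 6: reserve R5 C 1 -> on_hand[A=22 B=22 C=48 D=32 E=60] avail[A=22 B=20 C=33 D=32 E=60] open={R2,R3,R4,R5}
Step 7: cancel R4 -> on_hand[A=22 B=22 C=48 D=32 E=60] avail[A=22 B=22 C=33 D=32 E=60] open={R2,R3,R5}
Step 8: reserve R6 E 4 -> on_hand[A=22 B=22 C=48 D=32 E=60] avail[A=22 B=22 C=33 D=32 E=56] open={R2,R3,R5,R6}
Step 9: cancel R5 -> on_hand[A=22 B=22 C=48 D=32 E=60] avail[A=22 B=22 C=34 D=32 E=56] open={R2,R3,R6}
Step 10: commit R6 -> on_hand[A=22 B=22 C=48 D=32 E=56] avail[A=22 B=22 C=34 D=32 E=56] open={R2,R3}
Step 11: commit R2 -> on_hand[A=22 B=22 C=39 D=32 E=56] avail[A=22 B=22 C=34 D=32 E=56] open={R3}
Step 12: reserve R7 A 6 -> on_hand[A=22 B=22 C=39 D=32 E=56] avail[A=16 B=22 C=34 D=32 E=56] open={R3,R7}
Step 13: reserve R8 A 6 -> on_hand[A=22 B=22 C=39 D=32 E=56] avail[A=10 B=22 C=34 D=32 E=56] open={R3,R7,R8}
Open reservations: ['R3', 'R7', 'R8'] -> 3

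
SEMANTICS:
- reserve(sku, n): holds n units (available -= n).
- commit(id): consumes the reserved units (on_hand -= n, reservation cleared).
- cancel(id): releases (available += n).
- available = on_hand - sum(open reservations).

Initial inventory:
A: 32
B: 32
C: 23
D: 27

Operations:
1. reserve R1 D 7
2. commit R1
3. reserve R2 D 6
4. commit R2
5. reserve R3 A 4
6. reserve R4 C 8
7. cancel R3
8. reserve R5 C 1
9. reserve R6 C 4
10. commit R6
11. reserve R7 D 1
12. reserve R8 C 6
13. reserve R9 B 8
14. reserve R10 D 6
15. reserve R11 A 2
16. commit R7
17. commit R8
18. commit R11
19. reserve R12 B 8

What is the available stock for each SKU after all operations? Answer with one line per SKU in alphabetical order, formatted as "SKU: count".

Answer: A: 30
B: 16
C: 4
D: 7

Derivation:
Step 1: reserve R1 D 7 -> on_hand[A=32 B=32 C=23 D=27] avail[A=32 B=32 C=23 D=20] open={R1}
Step 2: commit R1 -> on_hand[A=32 B=32 C=23 D=20] avail[A=32 B=32 C=23 D=20] open={}
Step 3: reserve R2 D 6 -> on_hand[A=32 B=32 C=23 D=20] avail[A=32 B=32 C=23 D=14] open={R2}
Step 4: commit R2 -> on_hand[A=32 B=32 C=23 D=14] avail[A=32 B=32 C=23 D=14] open={}
Step 5: reserve R3 A 4 -> on_hand[A=32 B=32 C=23 D=14] avail[A=28 B=32 C=23 D=14] open={R3}
Step 6: reserve R4 C 8 -> on_hand[A=32 B=32 C=23 D=14] avail[A=28 B=32 C=15 D=14] open={R3,R4}
Step 7: cancel R3 -> on_hand[A=32 B=32 C=23 D=14] avail[A=32 B=32 C=15 D=14] open={R4}
Step 8: reserve R5 C 1 -> on_hand[A=32 B=32 C=23 D=14] avail[A=32 B=32 C=14 D=14] open={R4,R5}
Step 9: reserve R6 C 4 -> on_hand[A=32 B=32 C=23 D=14] avail[A=32 B=32 C=10 D=14] open={R4,R5,R6}
Step 10: commit R6 -> on_hand[A=32 B=32 C=19 D=14] avail[A=32 B=32 C=10 D=14] open={R4,R5}
Step 11: reserve R7 D 1 -> on_hand[A=32 B=32 C=19 D=14] avail[A=32 B=32 C=10 D=13] open={R4,R5,R7}
Step 12: reserve R8 C 6 -> on_hand[A=32 B=32 C=19 D=14] avail[A=32 B=32 C=4 D=13] open={R4,R5,R7,R8}
Step 13: reserve R9 B 8 -> on_hand[A=32 B=32 C=19 D=14] avail[A=32 B=24 C=4 D=13] open={R4,R5,R7,R8,R9}
Step 14: reserve R10 D 6 -> on_hand[A=32 B=32 C=19 D=14] avail[A=32 B=24 C=4 D=7] open={R10,R4,R5,R7,R8,R9}
Step 15: reserve R11 A 2 -> on_hand[A=32 B=32 C=19 D=14] avail[A=30 B=24 C=4 D=7] open={R10,R11,R4,R5,R7,R8,R9}
Step 16: commit R7 -> on_hand[A=32 B=32 C=19 D=13] avail[A=30 B=24 C=4 D=7] open={R10,R11,R4,R5,R8,R9}
Step 17: commit R8 -> on_hand[A=32 B=32 C=13 D=13] avail[A=30 B=24 C=4 D=7] open={R10,R11,R4,R5,R9}
Step 18: commit R11 -> on_hand[A=30 B=32 C=13 D=13] avail[A=30 B=24 C=4 D=7] open={R10,R4,R5,R9}
Step 19: reserve R12 B 8 -> on_hand[A=30 B=32 C=13 D=13] avail[A=30 B=16 C=4 D=7] open={R10,R12,R4,R5,R9}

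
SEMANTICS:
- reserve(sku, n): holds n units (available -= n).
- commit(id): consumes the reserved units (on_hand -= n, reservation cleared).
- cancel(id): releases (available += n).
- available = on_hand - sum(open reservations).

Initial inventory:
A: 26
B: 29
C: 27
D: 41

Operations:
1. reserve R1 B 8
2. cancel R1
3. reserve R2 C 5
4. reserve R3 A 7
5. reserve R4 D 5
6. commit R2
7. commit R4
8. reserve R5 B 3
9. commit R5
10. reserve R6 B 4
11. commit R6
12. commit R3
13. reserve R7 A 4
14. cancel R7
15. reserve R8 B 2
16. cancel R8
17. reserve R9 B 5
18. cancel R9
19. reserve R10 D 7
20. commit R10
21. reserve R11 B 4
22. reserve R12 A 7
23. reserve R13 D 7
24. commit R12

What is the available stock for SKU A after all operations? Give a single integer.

Step 1: reserve R1 B 8 -> on_hand[A=26 B=29 C=27 D=41] avail[A=26 B=21 C=27 D=41] open={R1}
Step 2: cancel R1 -> on_hand[A=26 B=29 C=27 D=41] avail[A=26 B=29 C=27 D=41] open={}
Step 3: reserve R2 C 5 -> on_hand[A=26 B=29 C=27 D=41] avail[A=26 B=29 C=22 D=41] open={R2}
Step 4: reserve R3 A 7 -> on_hand[A=26 B=29 C=27 D=41] avail[A=19 B=29 C=22 D=41] open={R2,R3}
Step 5: reserve R4 D 5 -> on_hand[A=26 B=29 C=27 D=41] avail[A=19 B=29 C=22 D=36] open={R2,R3,R4}
Step 6: commit R2 -> on_hand[A=26 B=29 C=22 D=41] avail[A=19 B=29 C=22 D=36] open={R3,R4}
Step 7: commit R4 -> on_hand[A=26 B=29 C=22 D=36] avail[A=19 B=29 C=22 D=36] open={R3}
Step 8: reserve R5 B 3 -> on_hand[A=26 B=29 C=22 D=36] avail[A=19 B=26 C=22 D=36] open={R3,R5}
Step 9: commit R5 -> on_hand[A=26 B=26 C=22 D=36] avail[A=19 B=26 C=22 D=36] open={R3}
Step 10: reserve R6 B 4 -> on_hand[A=26 B=26 C=22 D=36] avail[A=19 B=22 C=22 D=36] open={R3,R6}
Step 11: commit R6 -> on_hand[A=26 B=22 C=22 D=36] avail[A=19 B=22 C=22 D=36] open={R3}
Step 12: commit R3 -> on_hand[A=19 B=22 C=22 D=36] avail[A=19 B=22 C=22 D=36] open={}
Step 13: reserve R7 A 4 -> on_hand[A=19 B=22 C=22 D=36] avail[A=15 B=22 C=22 D=36] open={R7}
Step 14: cancel R7 -> on_hand[A=19 B=22 C=22 D=36] avail[A=19 B=22 C=22 D=36] open={}
Step 15: reserve R8 B 2 -> on_hand[A=19 B=22 C=22 D=36] avail[A=19 B=20 C=22 D=36] open={R8}
Step 16: cancel R8 -> on_hand[A=19 B=22 C=22 D=36] avail[A=19 B=22 C=22 D=36] open={}
Step 17: reserve R9 B 5 -> on_hand[A=19 B=22 C=22 D=36] avail[A=19 B=17 C=22 D=36] open={R9}
Step 18: cancel R9 -> on_hand[A=19 B=22 C=22 D=36] avail[A=19 B=22 C=22 D=36] open={}
Step 19: reserve R10 D 7 -> on_hand[A=19 B=22 C=22 D=36] avail[A=19 B=22 C=22 D=29] open={R10}
Step 20: commit R10 -> on_hand[A=19 B=22 C=22 D=29] avail[A=19 B=22 C=22 D=29] open={}
Step 21: reserve R11 B 4 -> on_hand[A=19 B=22 C=22 D=29] avail[A=19 B=18 C=22 D=29] open={R11}
Step 22: reserve R12 A 7 -> on_hand[A=19 B=22 C=22 D=29] avail[A=12 B=18 C=22 D=29] open={R11,R12}
Step 23: reserve R13 D 7 -> on_hand[A=19 B=22 C=22 D=29] avail[A=12 B=18 C=22 D=22] open={R11,R12,R13}
Step 24: commit R12 -> on_hand[A=12 B=22 C=22 D=29] avail[A=12 B=18 C=22 D=22] open={R11,R13}
Final available[A] = 12

Answer: 12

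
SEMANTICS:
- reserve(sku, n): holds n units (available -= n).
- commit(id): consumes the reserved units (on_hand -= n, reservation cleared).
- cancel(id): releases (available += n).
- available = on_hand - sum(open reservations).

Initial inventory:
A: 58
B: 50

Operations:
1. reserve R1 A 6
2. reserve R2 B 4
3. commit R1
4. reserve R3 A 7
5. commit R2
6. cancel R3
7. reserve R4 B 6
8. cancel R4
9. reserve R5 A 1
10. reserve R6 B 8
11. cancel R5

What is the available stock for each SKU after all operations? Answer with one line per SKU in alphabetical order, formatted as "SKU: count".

Step 1: reserve R1 A 6 -> on_hand[A=58 B=50] avail[A=52 B=50] open={R1}
Step 2: reserve R2 B 4 -> on_hand[A=58 B=50] avail[A=52 B=46] open={R1,R2}
Step 3: commit R1 -> on_hand[A=52 B=50] avail[A=52 B=46] open={R2}
Step 4: reserve R3 A 7 -> on_hand[A=52 B=50] avail[A=45 B=46] open={R2,R3}
Step 5: commit R2 -> on_hand[A=52 B=46] avail[A=45 B=46] open={R3}
Step 6: cancel R3 -> on_hand[A=52 B=46] avail[A=52 B=46] open={}
Step 7: reserve R4 B 6 -> on_hand[A=52 B=46] avail[A=52 B=40] open={R4}
Step 8: cancel R4 -> on_hand[A=52 B=46] avail[A=52 B=46] open={}
Step 9: reserve R5 A 1 -> on_hand[A=52 B=46] avail[A=51 B=46] open={R5}
Step 10: reserve R6 B 8 -> on_hand[A=52 B=46] avail[A=51 B=38] open={R5,R6}
Step 11: cancel R5 -> on_hand[A=52 B=46] avail[A=52 B=38] open={R6}

Answer: A: 52
B: 38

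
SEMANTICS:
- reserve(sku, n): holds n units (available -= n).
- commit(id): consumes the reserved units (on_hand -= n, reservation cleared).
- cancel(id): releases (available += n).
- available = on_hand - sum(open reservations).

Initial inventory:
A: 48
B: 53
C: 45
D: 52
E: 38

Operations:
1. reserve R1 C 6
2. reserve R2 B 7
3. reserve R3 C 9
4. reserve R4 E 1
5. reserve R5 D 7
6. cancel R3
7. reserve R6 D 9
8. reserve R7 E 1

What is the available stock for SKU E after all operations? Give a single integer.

Step 1: reserve R1 C 6 -> on_hand[A=48 B=53 C=45 D=52 E=38] avail[A=48 B=53 C=39 D=52 E=38] open={R1}
Step 2: reserve R2 B 7 -> on_hand[A=48 B=53 C=45 D=52 E=38] avail[A=48 B=46 C=39 D=52 E=38] open={R1,R2}
Step 3: reserve R3 C 9 -> on_hand[A=48 B=53 C=45 D=52 E=38] avail[A=48 B=46 C=30 D=52 E=38] open={R1,R2,R3}
Step 4: reserve R4 E 1 -> on_hand[A=48 B=53 C=45 D=52 E=38] avail[A=48 B=46 C=30 D=52 E=37] open={R1,R2,R3,R4}
Step 5: reserve R5 D 7 -> on_hand[A=48 B=53 C=45 D=52 E=38] avail[A=48 B=46 C=30 D=45 E=37] open={R1,R2,R3,R4,R5}
Step 6: cancel R3 -> on_hand[A=48 B=53 C=45 D=52 E=38] avail[A=48 B=46 C=39 D=45 E=37] open={R1,R2,R4,R5}
Step 7: reserve R6 D 9 -> on_hand[A=48 B=53 C=45 D=52 E=38] avail[A=48 B=46 C=39 D=36 E=37] open={R1,R2,R4,R5,R6}
Step 8: reserve R7 E 1 -> on_hand[A=48 B=53 C=45 D=52 E=38] avail[A=48 B=46 C=39 D=36 E=36] open={R1,R2,R4,R5,R6,R7}
Final available[E] = 36

Answer: 36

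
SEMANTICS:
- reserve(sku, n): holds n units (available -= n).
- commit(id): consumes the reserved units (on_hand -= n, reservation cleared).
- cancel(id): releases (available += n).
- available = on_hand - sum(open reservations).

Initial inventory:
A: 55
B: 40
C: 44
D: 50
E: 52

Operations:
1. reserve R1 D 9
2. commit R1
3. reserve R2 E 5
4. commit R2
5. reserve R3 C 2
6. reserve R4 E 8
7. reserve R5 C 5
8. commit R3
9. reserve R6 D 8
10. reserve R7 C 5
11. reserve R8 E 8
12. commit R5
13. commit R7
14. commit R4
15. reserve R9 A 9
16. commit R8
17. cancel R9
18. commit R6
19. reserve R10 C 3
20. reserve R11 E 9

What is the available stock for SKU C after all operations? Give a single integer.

Answer: 29

Derivation:
Step 1: reserve R1 D 9 -> on_hand[A=55 B=40 C=44 D=50 E=52] avail[A=55 B=40 C=44 D=41 E=52] open={R1}
Step 2: commit R1 -> on_hand[A=55 B=40 C=44 D=41 E=52] avail[A=55 B=40 C=44 D=41 E=52] open={}
Step 3: reserve R2 E 5 -> on_hand[A=55 B=40 C=44 D=41 E=52] avail[A=55 B=40 C=44 D=41 E=47] open={R2}
Step 4: commit R2 -> on_hand[A=55 B=40 C=44 D=41 E=47] avail[A=55 B=40 C=44 D=41 E=47] open={}
Step 5: reserve R3 C 2 -> on_hand[A=55 B=40 C=44 D=41 E=47] avail[A=55 B=40 C=42 D=41 E=47] open={R3}
Step 6: reserve R4 E 8 -> on_hand[A=55 B=40 C=44 D=41 E=47] avail[A=55 B=40 C=42 D=41 E=39] open={R3,R4}
Step 7: reserve R5 C 5 -> on_hand[A=55 B=40 C=44 D=41 E=47] avail[A=55 B=40 C=37 D=41 E=39] open={R3,R4,R5}
Step 8: commit R3 -> on_hand[A=55 B=40 C=42 D=41 E=47] avail[A=55 B=40 C=37 D=41 E=39] open={R4,R5}
Step 9: reserve R6 D 8 -> on_hand[A=55 B=40 C=42 D=41 E=47] avail[A=55 B=40 C=37 D=33 E=39] open={R4,R5,R6}
Step 10: reserve R7 C 5 -> on_hand[A=55 B=40 C=42 D=41 E=47] avail[A=55 B=40 C=32 D=33 E=39] open={R4,R5,R6,R7}
Step 11: reserve R8 E 8 -> on_hand[A=55 B=40 C=42 D=41 E=47] avail[A=55 B=40 C=32 D=33 E=31] open={R4,R5,R6,R7,R8}
Step 12: commit R5 -> on_hand[A=55 B=40 C=37 D=41 E=47] avail[A=55 B=40 C=32 D=33 E=31] open={R4,R6,R7,R8}
Step 13: commit R7 -> on_hand[A=55 B=40 C=32 D=41 E=47] avail[A=55 B=40 C=32 D=33 E=31] open={R4,R6,R8}
Step 14: commit R4 -> on_hand[A=55 B=40 C=32 D=41 E=39] avail[A=55 B=40 C=32 D=33 E=31] open={R6,R8}
Step 15: reserve R9 A 9 -> on_hand[A=55 B=40 C=32 D=41 E=39] avail[A=46 B=40 C=32 D=33 E=31] open={R6,R8,R9}
Step 16: commit R8 -> on_hand[A=55 B=40 C=32 D=41 E=31] avail[A=46 B=40 C=32 D=33 E=31] open={R6,R9}
Step 17: cancel R9 -> on_hand[A=55 B=40 C=32 D=41 E=31] avail[A=55 B=40 C=32 D=33 E=31] open={R6}
Step 18: commit R6 -> on_hand[A=55 B=40 C=32 D=33 E=31] avail[A=55 B=40 C=32 D=33 E=31] open={}
Step 19: reserve R10 C 3 -> on_hand[A=55 B=40 C=32 D=33 E=31] avail[A=55 B=40 C=29 D=33 E=31] open={R10}
Step 20: reserve R11 E 9 -> on_hand[A=55 B=40 C=32 D=33 E=31] avail[A=55 B=40 C=29 D=33 E=22] open={R10,R11}
Final available[C] = 29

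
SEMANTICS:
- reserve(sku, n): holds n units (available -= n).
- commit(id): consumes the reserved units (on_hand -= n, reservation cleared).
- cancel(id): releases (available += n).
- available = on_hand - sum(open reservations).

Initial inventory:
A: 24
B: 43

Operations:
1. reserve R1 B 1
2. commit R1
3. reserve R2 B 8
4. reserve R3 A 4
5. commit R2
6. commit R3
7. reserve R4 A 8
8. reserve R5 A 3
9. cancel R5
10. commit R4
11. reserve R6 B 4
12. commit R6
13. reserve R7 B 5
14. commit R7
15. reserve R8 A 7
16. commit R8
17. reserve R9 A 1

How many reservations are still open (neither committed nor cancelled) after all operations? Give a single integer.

Answer: 1

Derivation:
Step 1: reserve R1 B 1 -> on_hand[A=24 B=43] avail[A=24 B=42] open={R1}
Step 2: commit R1 -> on_hand[A=24 B=42] avail[A=24 B=42] open={}
Step 3: reserve R2 B 8 -> on_hand[A=24 B=42] avail[A=24 B=34] open={R2}
Step 4: reserve R3 A 4 -> on_hand[A=24 B=42] avail[A=20 B=34] open={R2,R3}
Step 5: commit R2 -> on_hand[A=24 B=34] avail[A=20 B=34] open={R3}
Step 6: commit R3 -> on_hand[A=20 B=34] avail[A=20 B=34] open={}
Step 7: reserve R4 A 8 -> on_hand[A=20 B=34] avail[A=12 B=34] open={R4}
Step 8: reserve R5 A 3 -> on_hand[A=20 B=34] avail[A=9 B=34] open={R4,R5}
Step 9: cancel R5 -> on_hand[A=20 B=34] avail[A=12 B=34] open={R4}
Step 10: commit R4 -> on_hand[A=12 B=34] avail[A=12 B=34] open={}
Step 11: reserve R6 B 4 -> on_hand[A=12 B=34] avail[A=12 B=30] open={R6}
Step 12: commit R6 -> on_hand[A=12 B=30] avail[A=12 B=30] open={}
Step 13: reserve R7 B 5 -> on_hand[A=12 B=30] avail[A=12 B=25] open={R7}
Step 14: commit R7 -> on_hand[A=12 B=25] avail[A=12 B=25] open={}
Step 15: reserve R8 A 7 -> on_hand[A=12 B=25] avail[A=5 B=25] open={R8}
Step 16: commit R8 -> on_hand[A=5 B=25] avail[A=5 B=25] open={}
Step 17: reserve R9 A 1 -> on_hand[A=5 B=25] avail[A=4 B=25] open={R9}
Open reservations: ['R9'] -> 1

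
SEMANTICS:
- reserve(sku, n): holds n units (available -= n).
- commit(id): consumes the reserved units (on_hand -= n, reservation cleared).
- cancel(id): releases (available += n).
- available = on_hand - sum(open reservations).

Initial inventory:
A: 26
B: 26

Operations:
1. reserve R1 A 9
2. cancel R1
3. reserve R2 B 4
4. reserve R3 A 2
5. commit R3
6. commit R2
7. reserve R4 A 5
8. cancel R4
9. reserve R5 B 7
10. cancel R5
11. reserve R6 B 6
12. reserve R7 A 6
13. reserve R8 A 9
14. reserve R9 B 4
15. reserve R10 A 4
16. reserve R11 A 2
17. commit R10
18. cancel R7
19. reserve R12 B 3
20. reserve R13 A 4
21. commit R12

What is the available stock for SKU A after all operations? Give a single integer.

Answer: 5

Derivation:
Step 1: reserve R1 A 9 -> on_hand[A=26 B=26] avail[A=17 B=26] open={R1}
Step 2: cancel R1 -> on_hand[A=26 B=26] avail[A=26 B=26] open={}
Step 3: reserve R2 B 4 -> on_hand[A=26 B=26] avail[A=26 B=22] open={R2}
Step 4: reserve R3 A 2 -> on_hand[A=26 B=26] avail[A=24 B=22] open={R2,R3}
Step 5: commit R3 -> on_hand[A=24 B=26] avail[A=24 B=22] open={R2}
Step 6: commit R2 -> on_hand[A=24 B=22] avail[A=24 B=22] open={}
Step 7: reserve R4 A 5 -> on_hand[A=24 B=22] avail[A=19 B=22] open={R4}
Step 8: cancel R4 -> on_hand[A=24 B=22] avail[A=24 B=22] open={}
Step 9: reserve R5 B 7 -> on_hand[A=24 B=22] avail[A=24 B=15] open={R5}
Step 10: cancel R5 -> on_hand[A=24 B=22] avail[A=24 B=22] open={}
Step 11: reserve R6 B 6 -> on_hand[A=24 B=22] avail[A=24 B=16] open={R6}
Step 12: reserve R7 A 6 -> on_hand[A=24 B=22] avail[A=18 B=16] open={R6,R7}
Step 13: reserve R8 A 9 -> on_hand[A=24 B=22] avail[A=9 B=16] open={R6,R7,R8}
Step 14: reserve R9 B 4 -> on_hand[A=24 B=22] avail[A=9 B=12] open={R6,R7,R8,R9}
Step 15: reserve R10 A 4 -> on_hand[A=24 B=22] avail[A=5 B=12] open={R10,R6,R7,R8,R9}
Step 16: reserve R11 A 2 -> on_hand[A=24 B=22] avail[A=3 B=12] open={R10,R11,R6,R7,R8,R9}
Step 17: commit R10 -> on_hand[A=20 B=22] avail[A=3 B=12] open={R11,R6,R7,R8,R9}
Step 18: cancel R7 -> on_hand[A=20 B=22] avail[A=9 B=12] open={R11,R6,R8,R9}
Step 19: reserve R12 B 3 -> on_hand[A=20 B=22] avail[A=9 B=9] open={R11,R12,R6,R8,R9}
Step 20: reserve R13 A 4 -> on_hand[A=20 B=22] avail[A=5 B=9] open={R11,R12,R13,R6,R8,R9}
Step 21: commit R12 -> on_hand[A=20 B=19] avail[A=5 B=9] open={R11,R13,R6,R8,R9}
Final available[A] = 5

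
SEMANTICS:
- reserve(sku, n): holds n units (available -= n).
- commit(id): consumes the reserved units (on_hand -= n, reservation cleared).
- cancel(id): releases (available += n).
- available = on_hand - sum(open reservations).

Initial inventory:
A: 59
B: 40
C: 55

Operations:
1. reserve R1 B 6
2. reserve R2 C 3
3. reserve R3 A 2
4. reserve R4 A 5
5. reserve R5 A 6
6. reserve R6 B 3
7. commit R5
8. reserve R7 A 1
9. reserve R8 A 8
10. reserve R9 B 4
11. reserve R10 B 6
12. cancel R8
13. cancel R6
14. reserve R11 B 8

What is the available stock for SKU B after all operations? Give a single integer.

Step 1: reserve R1 B 6 -> on_hand[A=59 B=40 C=55] avail[A=59 B=34 C=55] open={R1}
Step 2: reserve R2 C 3 -> on_hand[A=59 B=40 C=55] avail[A=59 B=34 C=52] open={R1,R2}
Step 3: reserve R3 A 2 -> on_hand[A=59 B=40 C=55] avail[A=57 B=34 C=52] open={R1,R2,R3}
Step 4: reserve R4 A 5 -> on_hand[A=59 B=40 C=55] avail[A=52 B=34 C=52] open={R1,R2,R3,R4}
Step 5: reserve R5 A 6 -> on_hand[A=59 B=40 C=55] avail[A=46 B=34 C=52] open={R1,R2,R3,R4,R5}
Step 6: reserve R6 B 3 -> on_hand[A=59 B=40 C=55] avail[A=46 B=31 C=52] open={R1,R2,R3,R4,R5,R6}
Step 7: commit R5 -> on_hand[A=53 B=40 C=55] avail[A=46 B=31 C=52] open={R1,R2,R3,R4,R6}
Step 8: reserve R7 A 1 -> on_hand[A=53 B=40 C=55] avail[A=45 B=31 C=52] open={R1,R2,R3,R4,R6,R7}
Step 9: reserve R8 A 8 -> on_hand[A=53 B=40 C=55] avail[A=37 B=31 C=52] open={R1,R2,R3,R4,R6,R7,R8}
Step 10: reserve R9 B 4 -> on_hand[A=53 B=40 C=55] avail[A=37 B=27 C=52] open={R1,R2,R3,R4,R6,R7,R8,R9}
Step 11: reserve R10 B 6 -> on_hand[A=53 B=40 C=55] avail[A=37 B=21 C=52] open={R1,R10,R2,R3,R4,R6,R7,R8,R9}
Step 12: cancel R8 -> on_hand[A=53 B=40 C=55] avail[A=45 B=21 C=52] open={R1,R10,R2,R3,R4,R6,R7,R9}
Step 13: cancel R6 -> on_hand[A=53 B=40 C=55] avail[A=45 B=24 C=52] open={R1,R10,R2,R3,R4,R7,R9}
Step 14: reserve R11 B 8 -> on_hand[A=53 B=40 C=55] avail[A=45 B=16 C=52] open={R1,R10,R11,R2,R3,R4,R7,R9}
Final available[B] = 16

Answer: 16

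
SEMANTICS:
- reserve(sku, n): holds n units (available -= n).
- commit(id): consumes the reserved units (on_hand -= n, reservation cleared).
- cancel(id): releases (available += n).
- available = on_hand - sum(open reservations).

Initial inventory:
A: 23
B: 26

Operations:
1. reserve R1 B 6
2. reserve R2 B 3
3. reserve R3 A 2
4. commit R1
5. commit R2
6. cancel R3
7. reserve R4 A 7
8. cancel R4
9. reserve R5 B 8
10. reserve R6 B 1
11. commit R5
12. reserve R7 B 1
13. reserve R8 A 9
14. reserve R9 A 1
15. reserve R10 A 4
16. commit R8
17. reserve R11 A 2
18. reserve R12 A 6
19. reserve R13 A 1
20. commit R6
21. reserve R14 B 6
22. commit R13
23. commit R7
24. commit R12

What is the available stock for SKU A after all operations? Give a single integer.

Answer: 0

Derivation:
Step 1: reserve R1 B 6 -> on_hand[A=23 B=26] avail[A=23 B=20] open={R1}
Step 2: reserve R2 B 3 -> on_hand[A=23 B=26] avail[A=23 B=17] open={R1,R2}
Step 3: reserve R3 A 2 -> on_hand[A=23 B=26] avail[A=21 B=17] open={R1,R2,R3}
Step 4: commit R1 -> on_hand[A=23 B=20] avail[A=21 B=17] open={R2,R3}
Step 5: commit R2 -> on_hand[A=23 B=17] avail[A=21 B=17] open={R3}
Step 6: cancel R3 -> on_hand[A=23 B=17] avail[A=23 B=17] open={}
Step 7: reserve R4 A 7 -> on_hand[A=23 B=17] avail[A=16 B=17] open={R4}
Step 8: cancel R4 -> on_hand[A=23 B=17] avail[A=23 B=17] open={}
Step 9: reserve R5 B 8 -> on_hand[A=23 B=17] avail[A=23 B=9] open={R5}
Step 10: reserve R6 B 1 -> on_hand[A=23 B=17] avail[A=23 B=8] open={R5,R6}
Step 11: commit R5 -> on_hand[A=23 B=9] avail[A=23 B=8] open={R6}
Step 12: reserve R7 B 1 -> on_hand[A=23 B=9] avail[A=23 B=7] open={R6,R7}
Step 13: reserve R8 A 9 -> on_hand[A=23 B=9] avail[A=14 B=7] open={R6,R7,R8}
Step 14: reserve R9 A 1 -> on_hand[A=23 B=9] avail[A=13 B=7] open={R6,R7,R8,R9}
Step 15: reserve R10 A 4 -> on_hand[A=23 B=9] avail[A=9 B=7] open={R10,R6,R7,R8,R9}
Step 16: commit R8 -> on_hand[A=14 B=9] avail[A=9 B=7] open={R10,R6,R7,R9}
Step 17: reserve R11 A 2 -> on_hand[A=14 B=9] avail[A=7 B=7] open={R10,R11,R6,R7,R9}
Step 18: reserve R12 A 6 -> on_hand[A=14 B=9] avail[A=1 B=7] open={R10,R11,R12,R6,R7,R9}
Step 19: reserve R13 A 1 -> on_hand[A=14 B=9] avail[A=0 B=7] open={R10,R11,R12,R13,R6,R7,R9}
Step 20: commit R6 -> on_hand[A=14 B=8] avail[A=0 B=7] open={R10,R11,R12,R13,R7,R9}
Step 21: reserve R14 B 6 -> on_hand[A=14 B=8] avail[A=0 B=1] open={R10,R11,R12,R13,R14,R7,R9}
Step 22: commit R13 -> on_hand[A=13 B=8] avail[A=0 B=1] open={R10,R11,R12,R14,R7,R9}
Step 23: commit R7 -> on_hand[A=13 B=7] avail[A=0 B=1] open={R10,R11,R12,R14,R9}
Step 24: commit R12 -> on_hand[A=7 B=7] avail[A=0 B=1] open={R10,R11,R14,R9}
Final available[A] = 0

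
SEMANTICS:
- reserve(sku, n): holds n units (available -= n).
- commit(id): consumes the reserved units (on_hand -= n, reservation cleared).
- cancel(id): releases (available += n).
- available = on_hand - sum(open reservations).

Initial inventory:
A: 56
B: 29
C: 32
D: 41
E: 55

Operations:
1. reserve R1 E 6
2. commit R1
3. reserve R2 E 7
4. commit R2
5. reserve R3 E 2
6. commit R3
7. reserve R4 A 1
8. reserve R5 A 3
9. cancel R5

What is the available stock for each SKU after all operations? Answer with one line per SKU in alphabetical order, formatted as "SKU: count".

Answer: A: 55
B: 29
C: 32
D: 41
E: 40

Derivation:
Step 1: reserve R1 E 6 -> on_hand[A=56 B=29 C=32 D=41 E=55] avail[A=56 B=29 C=32 D=41 E=49] open={R1}
Step 2: commit R1 -> on_hand[A=56 B=29 C=32 D=41 E=49] avail[A=56 B=29 C=32 D=41 E=49] open={}
Step 3: reserve R2 E 7 -> on_hand[A=56 B=29 C=32 D=41 E=49] avail[A=56 B=29 C=32 D=41 E=42] open={R2}
Step 4: commit R2 -> on_hand[A=56 B=29 C=32 D=41 E=42] avail[A=56 B=29 C=32 D=41 E=42] open={}
Step 5: reserve R3 E 2 -> on_hand[A=56 B=29 C=32 D=41 E=42] avail[A=56 B=29 C=32 D=41 E=40] open={R3}
Step 6: commit R3 -> on_hand[A=56 B=29 C=32 D=41 E=40] avail[A=56 B=29 C=32 D=41 E=40] open={}
Step 7: reserve R4 A 1 -> on_hand[A=56 B=29 C=32 D=41 E=40] avail[A=55 B=29 C=32 D=41 E=40] open={R4}
Step 8: reserve R5 A 3 -> on_hand[A=56 B=29 C=32 D=41 E=40] avail[A=52 B=29 C=32 D=41 E=40] open={R4,R5}
Step 9: cancel R5 -> on_hand[A=56 B=29 C=32 D=41 E=40] avail[A=55 B=29 C=32 D=41 E=40] open={R4}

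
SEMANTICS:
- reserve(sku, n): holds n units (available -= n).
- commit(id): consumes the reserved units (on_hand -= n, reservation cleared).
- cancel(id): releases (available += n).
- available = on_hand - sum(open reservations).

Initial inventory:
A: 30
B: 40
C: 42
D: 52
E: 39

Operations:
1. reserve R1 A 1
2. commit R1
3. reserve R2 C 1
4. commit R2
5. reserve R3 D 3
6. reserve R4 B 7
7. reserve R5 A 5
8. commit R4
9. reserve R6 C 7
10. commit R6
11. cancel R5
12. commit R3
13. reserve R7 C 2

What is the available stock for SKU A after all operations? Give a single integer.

Answer: 29

Derivation:
Step 1: reserve R1 A 1 -> on_hand[A=30 B=40 C=42 D=52 E=39] avail[A=29 B=40 C=42 D=52 E=39] open={R1}
Step 2: commit R1 -> on_hand[A=29 B=40 C=42 D=52 E=39] avail[A=29 B=40 C=42 D=52 E=39] open={}
Step 3: reserve R2 C 1 -> on_hand[A=29 B=40 C=42 D=52 E=39] avail[A=29 B=40 C=41 D=52 E=39] open={R2}
Step 4: commit R2 -> on_hand[A=29 B=40 C=41 D=52 E=39] avail[A=29 B=40 C=41 D=52 E=39] open={}
Step 5: reserve R3 D 3 -> on_hand[A=29 B=40 C=41 D=52 E=39] avail[A=29 B=40 C=41 D=49 E=39] open={R3}
Step 6: reserve R4 B 7 -> on_hand[A=29 B=40 C=41 D=52 E=39] avail[A=29 B=33 C=41 D=49 E=39] open={R3,R4}
Step 7: reserve R5 A 5 -> on_hand[A=29 B=40 C=41 D=52 E=39] avail[A=24 B=33 C=41 D=49 E=39] open={R3,R4,R5}
Step 8: commit R4 -> on_hand[A=29 B=33 C=41 D=52 E=39] avail[A=24 B=33 C=41 D=49 E=39] open={R3,R5}
Step 9: reserve R6 C 7 -> on_hand[A=29 B=33 C=41 D=52 E=39] avail[A=24 B=33 C=34 D=49 E=39] open={R3,R5,R6}
Step 10: commit R6 -> on_hand[A=29 B=33 C=34 D=52 E=39] avail[A=24 B=33 C=34 D=49 E=39] open={R3,R5}
Step 11: cancel R5 -> on_hand[A=29 B=33 C=34 D=52 E=39] avail[A=29 B=33 C=34 D=49 E=39] open={R3}
Step 12: commit R3 -> on_hand[A=29 B=33 C=34 D=49 E=39] avail[A=29 B=33 C=34 D=49 E=39] open={}
Step 13: reserve R7 C 2 -> on_hand[A=29 B=33 C=34 D=49 E=39] avail[A=29 B=33 C=32 D=49 E=39] open={R7}
Final available[A] = 29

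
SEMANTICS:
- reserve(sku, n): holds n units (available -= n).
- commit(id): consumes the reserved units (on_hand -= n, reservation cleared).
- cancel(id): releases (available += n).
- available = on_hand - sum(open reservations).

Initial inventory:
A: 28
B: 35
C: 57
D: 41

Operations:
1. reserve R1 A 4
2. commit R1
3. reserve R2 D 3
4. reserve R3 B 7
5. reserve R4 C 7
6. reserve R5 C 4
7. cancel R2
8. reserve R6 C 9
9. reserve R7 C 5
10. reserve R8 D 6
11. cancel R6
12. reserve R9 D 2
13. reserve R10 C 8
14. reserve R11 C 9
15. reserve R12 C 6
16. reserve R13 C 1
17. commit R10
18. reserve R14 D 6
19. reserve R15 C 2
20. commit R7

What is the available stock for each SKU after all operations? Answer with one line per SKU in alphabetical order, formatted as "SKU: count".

Step 1: reserve R1 A 4 -> on_hand[A=28 B=35 C=57 D=41] avail[A=24 B=35 C=57 D=41] open={R1}
Step 2: commit R1 -> on_hand[A=24 B=35 C=57 D=41] avail[A=24 B=35 C=57 D=41] open={}
Step 3: reserve R2 D 3 -> on_hand[A=24 B=35 C=57 D=41] avail[A=24 B=35 C=57 D=38] open={R2}
Step 4: reserve R3 B 7 -> on_hand[A=24 B=35 C=57 D=41] avail[A=24 B=28 C=57 D=38] open={R2,R3}
Step 5: reserve R4 C 7 -> on_hand[A=24 B=35 C=57 D=41] avail[A=24 B=28 C=50 D=38] open={R2,R3,R4}
Step 6: reserve R5 C 4 -> on_hand[A=24 B=35 C=57 D=41] avail[A=24 B=28 C=46 D=38] open={R2,R3,R4,R5}
Step 7: cancel R2 -> on_hand[A=24 B=35 C=57 D=41] avail[A=24 B=28 C=46 D=41] open={R3,R4,R5}
Step 8: reserve R6 C 9 -> on_hand[A=24 B=35 C=57 D=41] avail[A=24 B=28 C=37 D=41] open={R3,R4,R5,R6}
Step 9: reserve R7 C 5 -> on_hand[A=24 B=35 C=57 D=41] avail[A=24 B=28 C=32 D=41] open={R3,R4,R5,R6,R7}
Step 10: reserve R8 D 6 -> on_hand[A=24 B=35 C=57 D=41] avail[A=24 B=28 C=32 D=35] open={R3,R4,R5,R6,R7,R8}
Step 11: cancel R6 -> on_hand[A=24 B=35 C=57 D=41] avail[A=24 B=28 C=41 D=35] open={R3,R4,R5,R7,R8}
Step 12: reserve R9 D 2 -> on_hand[A=24 B=35 C=57 D=41] avail[A=24 B=28 C=41 D=33] open={R3,R4,R5,R7,R8,R9}
Step 13: reserve R10 C 8 -> on_hand[A=24 B=35 C=57 D=41] avail[A=24 B=28 C=33 D=33] open={R10,R3,R4,R5,R7,R8,R9}
Step 14: reserve R11 C 9 -> on_hand[A=24 B=35 C=57 D=41] avail[A=24 B=28 C=24 D=33] open={R10,R11,R3,R4,R5,R7,R8,R9}
Step 15: reserve R12 C 6 -> on_hand[A=24 B=35 C=57 D=41] avail[A=24 B=28 C=18 D=33] open={R10,R11,R12,R3,R4,R5,R7,R8,R9}
Step 16: reserve R13 C 1 -> on_hand[A=24 B=35 C=57 D=41] avail[A=24 B=28 C=17 D=33] open={R10,R11,R12,R13,R3,R4,R5,R7,R8,R9}
Step 17: commit R10 -> on_hand[A=24 B=35 C=49 D=41] avail[A=24 B=28 C=17 D=33] open={R11,R12,R13,R3,R4,R5,R7,R8,R9}
Step 18: reserve R14 D 6 -> on_hand[A=24 B=35 C=49 D=41] avail[A=24 B=28 C=17 D=27] open={R11,R12,R13,R14,R3,R4,R5,R7,R8,R9}
Step 19: reserve R15 C 2 -> on_hand[A=24 B=35 C=49 D=41] avail[A=24 B=28 C=15 D=27] open={R11,R12,R13,R14,R15,R3,R4,R5,R7,R8,R9}
Step 20: commit R7 -> on_hand[A=24 B=35 C=44 D=41] avail[A=24 B=28 C=15 D=27] open={R11,R12,R13,R14,R15,R3,R4,R5,R8,R9}

Answer: A: 24
B: 28
C: 15
D: 27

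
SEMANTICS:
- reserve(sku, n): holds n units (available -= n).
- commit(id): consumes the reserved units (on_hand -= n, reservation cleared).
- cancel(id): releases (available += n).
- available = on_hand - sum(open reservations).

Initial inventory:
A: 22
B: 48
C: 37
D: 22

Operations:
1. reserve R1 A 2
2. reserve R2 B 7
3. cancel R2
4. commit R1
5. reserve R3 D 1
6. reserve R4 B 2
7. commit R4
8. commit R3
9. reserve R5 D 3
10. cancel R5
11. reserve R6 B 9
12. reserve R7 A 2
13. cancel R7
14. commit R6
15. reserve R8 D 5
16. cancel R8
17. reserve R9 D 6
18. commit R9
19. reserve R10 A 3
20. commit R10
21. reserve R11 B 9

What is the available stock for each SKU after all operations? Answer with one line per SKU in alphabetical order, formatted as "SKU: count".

Step 1: reserve R1 A 2 -> on_hand[A=22 B=48 C=37 D=22] avail[A=20 B=48 C=37 D=22] open={R1}
Step 2: reserve R2 B 7 -> on_hand[A=22 B=48 C=37 D=22] avail[A=20 B=41 C=37 D=22] open={R1,R2}
Step 3: cancel R2 -> on_hand[A=22 B=48 C=37 D=22] avail[A=20 B=48 C=37 D=22] open={R1}
Step 4: commit R1 -> on_hand[A=20 B=48 C=37 D=22] avail[A=20 B=48 C=37 D=22] open={}
Step 5: reserve R3 D 1 -> on_hand[A=20 B=48 C=37 D=22] avail[A=20 B=48 C=37 D=21] open={R3}
Step 6: reserve R4 B 2 -> on_hand[A=20 B=48 C=37 D=22] avail[A=20 B=46 C=37 D=21] open={R3,R4}
Step 7: commit R4 -> on_hand[A=20 B=46 C=37 D=22] avail[A=20 B=46 C=37 D=21] open={R3}
Step 8: commit R3 -> on_hand[A=20 B=46 C=37 D=21] avail[A=20 B=46 C=37 D=21] open={}
Step 9: reserve R5 D 3 -> on_hand[A=20 B=46 C=37 D=21] avail[A=20 B=46 C=37 D=18] open={R5}
Step 10: cancel R5 -> on_hand[A=20 B=46 C=37 D=21] avail[A=20 B=46 C=37 D=21] open={}
Step 11: reserve R6 B 9 -> on_hand[A=20 B=46 C=37 D=21] avail[A=20 B=37 C=37 D=21] open={R6}
Step 12: reserve R7 A 2 -> on_hand[A=20 B=46 C=37 D=21] avail[A=18 B=37 C=37 D=21] open={R6,R7}
Step 13: cancel R7 -> on_hand[A=20 B=46 C=37 D=21] avail[A=20 B=37 C=37 D=21] open={R6}
Step 14: commit R6 -> on_hand[A=20 B=37 C=37 D=21] avail[A=20 B=37 C=37 D=21] open={}
Step 15: reserve R8 D 5 -> on_hand[A=20 B=37 C=37 D=21] avail[A=20 B=37 C=37 D=16] open={R8}
Step 16: cancel R8 -> on_hand[A=20 B=37 C=37 D=21] avail[A=20 B=37 C=37 D=21] open={}
Step 17: reserve R9 D 6 -> on_hand[A=20 B=37 C=37 D=21] avail[A=20 B=37 C=37 D=15] open={R9}
Step 18: commit R9 -> on_hand[A=20 B=37 C=37 D=15] avail[A=20 B=37 C=37 D=15] open={}
Step 19: reserve R10 A 3 -> on_hand[A=20 B=37 C=37 D=15] avail[A=17 B=37 C=37 D=15] open={R10}
Step 20: commit R10 -> on_hand[A=17 B=37 C=37 D=15] avail[A=17 B=37 C=37 D=15] open={}
Step 21: reserve R11 B 9 -> on_hand[A=17 B=37 C=37 D=15] avail[A=17 B=28 C=37 D=15] open={R11}

Answer: A: 17
B: 28
C: 37
D: 15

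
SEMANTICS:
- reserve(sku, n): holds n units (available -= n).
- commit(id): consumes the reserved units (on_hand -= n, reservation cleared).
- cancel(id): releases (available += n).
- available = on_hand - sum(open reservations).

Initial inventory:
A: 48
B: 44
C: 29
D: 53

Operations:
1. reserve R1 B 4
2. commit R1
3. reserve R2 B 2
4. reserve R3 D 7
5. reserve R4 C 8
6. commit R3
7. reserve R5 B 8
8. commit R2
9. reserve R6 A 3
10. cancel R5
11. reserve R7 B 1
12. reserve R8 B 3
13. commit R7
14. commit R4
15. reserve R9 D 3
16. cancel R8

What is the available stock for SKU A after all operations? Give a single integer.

Step 1: reserve R1 B 4 -> on_hand[A=48 B=44 C=29 D=53] avail[A=48 B=40 C=29 D=53] open={R1}
Step 2: commit R1 -> on_hand[A=48 B=40 C=29 D=53] avail[A=48 B=40 C=29 D=53] open={}
Step 3: reserve R2 B 2 -> on_hand[A=48 B=40 C=29 D=53] avail[A=48 B=38 C=29 D=53] open={R2}
Step 4: reserve R3 D 7 -> on_hand[A=48 B=40 C=29 D=53] avail[A=48 B=38 C=29 D=46] open={R2,R3}
Step 5: reserve R4 C 8 -> on_hand[A=48 B=40 C=29 D=53] avail[A=48 B=38 C=21 D=46] open={R2,R3,R4}
Step 6: commit R3 -> on_hand[A=48 B=40 C=29 D=46] avail[A=48 B=38 C=21 D=46] open={R2,R4}
Step 7: reserve R5 B 8 -> on_hand[A=48 B=40 C=29 D=46] avail[A=48 B=30 C=21 D=46] open={R2,R4,R5}
Step 8: commit R2 -> on_hand[A=48 B=38 C=29 D=46] avail[A=48 B=30 C=21 D=46] open={R4,R5}
Step 9: reserve R6 A 3 -> on_hand[A=48 B=38 C=29 D=46] avail[A=45 B=30 C=21 D=46] open={R4,R5,R6}
Step 10: cancel R5 -> on_hand[A=48 B=38 C=29 D=46] avail[A=45 B=38 C=21 D=46] open={R4,R6}
Step 11: reserve R7 B 1 -> on_hand[A=48 B=38 C=29 D=46] avail[A=45 B=37 C=21 D=46] open={R4,R6,R7}
Step 12: reserve R8 B 3 -> on_hand[A=48 B=38 C=29 D=46] avail[A=45 B=34 C=21 D=46] open={R4,R6,R7,R8}
Step 13: commit R7 -> on_hand[A=48 B=37 C=29 D=46] avail[A=45 B=34 C=21 D=46] open={R4,R6,R8}
Step 14: commit R4 -> on_hand[A=48 B=37 C=21 D=46] avail[A=45 B=34 C=21 D=46] open={R6,R8}
Step 15: reserve R9 D 3 -> on_hand[A=48 B=37 C=21 D=46] avail[A=45 B=34 C=21 D=43] open={R6,R8,R9}
Step 16: cancel R8 -> on_hand[A=48 B=37 C=21 D=46] avail[A=45 B=37 C=21 D=43] open={R6,R9}
Final available[A] = 45

Answer: 45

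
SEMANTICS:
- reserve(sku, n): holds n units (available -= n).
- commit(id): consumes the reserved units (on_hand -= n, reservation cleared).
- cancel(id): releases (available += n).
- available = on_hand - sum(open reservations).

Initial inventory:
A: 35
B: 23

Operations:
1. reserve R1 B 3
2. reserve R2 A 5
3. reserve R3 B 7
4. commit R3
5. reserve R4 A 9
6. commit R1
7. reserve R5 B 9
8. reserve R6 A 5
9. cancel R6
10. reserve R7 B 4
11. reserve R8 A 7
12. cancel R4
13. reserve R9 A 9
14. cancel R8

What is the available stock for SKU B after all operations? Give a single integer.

Answer: 0

Derivation:
Step 1: reserve R1 B 3 -> on_hand[A=35 B=23] avail[A=35 B=20] open={R1}
Step 2: reserve R2 A 5 -> on_hand[A=35 B=23] avail[A=30 B=20] open={R1,R2}
Step 3: reserve R3 B 7 -> on_hand[A=35 B=23] avail[A=30 B=13] open={R1,R2,R3}
Step 4: commit R3 -> on_hand[A=35 B=16] avail[A=30 B=13] open={R1,R2}
Step 5: reserve R4 A 9 -> on_hand[A=35 B=16] avail[A=21 B=13] open={R1,R2,R4}
Step 6: commit R1 -> on_hand[A=35 B=13] avail[A=21 B=13] open={R2,R4}
Step 7: reserve R5 B 9 -> on_hand[A=35 B=13] avail[A=21 B=4] open={R2,R4,R5}
Step 8: reserve R6 A 5 -> on_hand[A=35 B=13] avail[A=16 B=4] open={R2,R4,R5,R6}
Step 9: cancel R6 -> on_hand[A=35 B=13] avail[A=21 B=4] open={R2,R4,R5}
Step 10: reserve R7 B 4 -> on_hand[A=35 B=13] avail[A=21 B=0] open={R2,R4,R5,R7}
Step 11: reserve R8 A 7 -> on_hand[A=35 B=13] avail[A=14 B=0] open={R2,R4,R5,R7,R8}
Step 12: cancel R4 -> on_hand[A=35 B=13] avail[A=23 B=0] open={R2,R5,R7,R8}
Step 13: reserve R9 A 9 -> on_hand[A=35 B=13] avail[A=14 B=0] open={R2,R5,R7,R8,R9}
Step 14: cancel R8 -> on_hand[A=35 B=13] avail[A=21 B=0] open={R2,R5,R7,R9}
Final available[B] = 0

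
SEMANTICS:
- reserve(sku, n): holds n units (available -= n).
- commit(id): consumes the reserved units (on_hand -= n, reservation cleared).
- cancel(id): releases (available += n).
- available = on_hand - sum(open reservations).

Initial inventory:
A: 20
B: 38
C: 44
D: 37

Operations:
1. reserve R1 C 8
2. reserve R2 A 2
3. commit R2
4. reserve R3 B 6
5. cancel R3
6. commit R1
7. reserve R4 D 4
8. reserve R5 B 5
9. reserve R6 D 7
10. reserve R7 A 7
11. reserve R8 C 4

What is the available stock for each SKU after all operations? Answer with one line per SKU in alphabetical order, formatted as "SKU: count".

Answer: A: 11
B: 33
C: 32
D: 26

Derivation:
Step 1: reserve R1 C 8 -> on_hand[A=20 B=38 C=44 D=37] avail[A=20 B=38 C=36 D=37] open={R1}
Step 2: reserve R2 A 2 -> on_hand[A=20 B=38 C=44 D=37] avail[A=18 B=38 C=36 D=37] open={R1,R2}
Step 3: commit R2 -> on_hand[A=18 B=38 C=44 D=37] avail[A=18 B=38 C=36 D=37] open={R1}
Step 4: reserve R3 B 6 -> on_hand[A=18 B=38 C=44 D=37] avail[A=18 B=32 C=36 D=37] open={R1,R3}
Step 5: cancel R3 -> on_hand[A=18 B=38 C=44 D=37] avail[A=18 B=38 C=36 D=37] open={R1}
Step 6: commit R1 -> on_hand[A=18 B=38 C=36 D=37] avail[A=18 B=38 C=36 D=37] open={}
Step 7: reserve R4 D 4 -> on_hand[A=18 B=38 C=36 D=37] avail[A=18 B=38 C=36 D=33] open={R4}
Step 8: reserve R5 B 5 -> on_hand[A=18 B=38 C=36 D=37] avail[A=18 B=33 C=36 D=33] open={R4,R5}
Step 9: reserve R6 D 7 -> on_hand[A=18 B=38 C=36 D=37] avail[A=18 B=33 C=36 D=26] open={R4,R5,R6}
Step 10: reserve R7 A 7 -> on_hand[A=18 B=38 C=36 D=37] avail[A=11 B=33 C=36 D=26] open={R4,R5,R6,R7}
Step 11: reserve R8 C 4 -> on_hand[A=18 B=38 C=36 D=37] avail[A=11 B=33 C=32 D=26] open={R4,R5,R6,R7,R8}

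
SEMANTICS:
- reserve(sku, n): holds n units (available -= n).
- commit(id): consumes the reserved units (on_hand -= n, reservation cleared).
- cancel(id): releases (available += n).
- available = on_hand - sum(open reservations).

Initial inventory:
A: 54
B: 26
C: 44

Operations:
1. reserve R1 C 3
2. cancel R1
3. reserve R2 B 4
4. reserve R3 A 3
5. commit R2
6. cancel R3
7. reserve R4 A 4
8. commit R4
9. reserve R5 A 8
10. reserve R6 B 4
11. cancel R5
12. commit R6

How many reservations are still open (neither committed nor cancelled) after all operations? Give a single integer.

Answer: 0

Derivation:
Step 1: reserve R1 C 3 -> on_hand[A=54 B=26 C=44] avail[A=54 B=26 C=41] open={R1}
Step 2: cancel R1 -> on_hand[A=54 B=26 C=44] avail[A=54 B=26 C=44] open={}
Step 3: reserve R2 B 4 -> on_hand[A=54 B=26 C=44] avail[A=54 B=22 C=44] open={R2}
Step 4: reserve R3 A 3 -> on_hand[A=54 B=26 C=44] avail[A=51 B=22 C=44] open={R2,R3}
Step 5: commit R2 -> on_hand[A=54 B=22 C=44] avail[A=51 B=22 C=44] open={R3}
Step 6: cancel R3 -> on_hand[A=54 B=22 C=44] avail[A=54 B=22 C=44] open={}
Step 7: reserve R4 A 4 -> on_hand[A=54 B=22 C=44] avail[A=50 B=22 C=44] open={R4}
Step 8: commit R4 -> on_hand[A=50 B=22 C=44] avail[A=50 B=22 C=44] open={}
Step 9: reserve R5 A 8 -> on_hand[A=50 B=22 C=44] avail[A=42 B=22 C=44] open={R5}
Step 10: reserve R6 B 4 -> on_hand[A=50 B=22 C=44] avail[A=42 B=18 C=44] open={R5,R6}
Step 11: cancel R5 -> on_hand[A=50 B=22 C=44] avail[A=50 B=18 C=44] open={R6}
Step 12: commit R6 -> on_hand[A=50 B=18 C=44] avail[A=50 B=18 C=44] open={}
Open reservations: [] -> 0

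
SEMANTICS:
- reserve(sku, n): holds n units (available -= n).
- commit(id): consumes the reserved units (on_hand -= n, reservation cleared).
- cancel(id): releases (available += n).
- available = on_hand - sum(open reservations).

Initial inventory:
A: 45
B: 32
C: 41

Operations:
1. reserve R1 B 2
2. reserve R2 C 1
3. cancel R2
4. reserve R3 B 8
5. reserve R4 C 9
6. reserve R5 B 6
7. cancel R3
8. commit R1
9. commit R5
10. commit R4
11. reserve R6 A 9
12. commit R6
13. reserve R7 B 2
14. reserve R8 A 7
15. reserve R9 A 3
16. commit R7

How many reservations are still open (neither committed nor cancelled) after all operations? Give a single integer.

Answer: 2

Derivation:
Step 1: reserve R1 B 2 -> on_hand[A=45 B=32 C=41] avail[A=45 B=30 C=41] open={R1}
Step 2: reserve R2 C 1 -> on_hand[A=45 B=32 C=41] avail[A=45 B=30 C=40] open={R1,R2}
Step 3: cancel R2 -> on_hand[A=45 B=32 C=41] avail[A=45 B=30 C=41] open={R1}
Step 4: reserve R3 B 8 -> on_hand[A=45 B=32 C=41] avail[A=45 B=22 C=41] open={R1,R3}
Step 5: reserve R4 C 9 -> on_hand[A=45 B=32 C=41] avail[A=45 B=22 C=32] open={R1,R3,R4}
Step 6: reserve R5 B 6 -> on_hand[A=45 B=32 C=41] avail[A=45 B=16 C=32] open={R1,R3,R4,R5}
Step 7: cancel R3 -> on_hand[A=45 B=32 C=41] avail[A=45 B=24 C=32] open={R1,R4,R5}
Step 8: commit R1 -> on_hand[A=45 B=30 C=41] avail[A=45 B=24 C=32] open={R4,R5}
Step 9: commit R5 -> on_hand[A=45 B=24 C=41] avail[A=45 B=24 C=32] open={R4}
Step 10: commit R4 -> on_hand[A=45 B=24 C=32] avail[A=45 B=24 C=32] open={}
Step 11: reserve R6 A 9 -> on_hand[A=45 B=24 C=32] avail[A=36 B=24 C=32] open={R6}
Step 12: commit R6 -> on_hand[A=36 B=24 C=32] avail[A=36 B=24 C=32] open={}
Step 13: reserve R7 B 2 -> on_hand[A=36 B=24 C=32] avail[A=36 B=22 C=32] open={R7}
Step 14: reserve R8 A 7 -> on_hand[A=36 B=24 C=32] avail[A=29 B=22 C=32] open={R7,R8}
Step 15: reserve R9 A 3 -> on_hand[A=36 B=24 C=32] avail[A=26 B=22 C=32] open={R7,R8,R9}
Step 16: commit R7 -> on_hand[A=36 B=22 C=32] avail[A=26 B=22 C=32] open={R8,R9}
Open reservations: ['R8', 'R9'] -> 2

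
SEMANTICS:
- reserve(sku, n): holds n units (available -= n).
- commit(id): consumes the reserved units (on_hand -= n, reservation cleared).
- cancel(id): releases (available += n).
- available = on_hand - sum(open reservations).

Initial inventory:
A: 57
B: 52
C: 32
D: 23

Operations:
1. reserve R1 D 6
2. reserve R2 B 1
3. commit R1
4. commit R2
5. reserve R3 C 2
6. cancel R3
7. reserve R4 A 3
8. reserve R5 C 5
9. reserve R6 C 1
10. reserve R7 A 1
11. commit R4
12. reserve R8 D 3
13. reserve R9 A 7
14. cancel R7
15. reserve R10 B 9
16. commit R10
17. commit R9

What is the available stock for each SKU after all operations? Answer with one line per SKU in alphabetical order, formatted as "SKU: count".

Answer: A: 47
B: 42
C: 26
D: 14

Derivation:
Step 1: reserve R1 D 6 -> on_hand[A=57 B=52 C=32 D=23] avail[A=57 B=52 C=32 D=17] open={R1}
Step 2: reserve R2 B 1 -> on_hand[A=57 B=52 C=32 D=23] avail[A=57 B=51 C=32 D=17] open={R1,R2}
Step 3: commit R1 -> on_hand[A=57 B=52 C=32 D=17] avail[A=57 B=51 C=32 D=17] open={R2}
Step 4: commit R2 -> on_hand[A=57 B=51 C=32 D=17] avail[A=57 B=51 C=32 D=17] open={}
Step 5: reserve R3 C 2 -> on_hand[A=57 B=51 C=32 D=17] avail[A=57 B=51 C=30 D=17] open={R3}
Step 6: cancel R3 -> on_hand[A=57 B=51 C=32 D=17] avail[A=57 B=51 C=32 D=17] open={}
Step 7: reserve R4 A 3 -> on_hand[A=57 B=51 C=32 D=17] avail[A=54 B=51 C=32 D=17] open={R4}
Step 8: reserve R5 C 5 -> on_hand[A=57 B=51 C=32 D=17] avail[A=54 B=51 C=27 D=17] open={R4,R5}
Step 9: reserve R6 C 1 -> on_hand[A=57 B=51 C=32 D=17] avail[A=54 B=51 C=26 D=17] open={R4,R5,R6}
Step 10: reserve R7 A 1 -> on_hand[A=57 B=51 C=32 D=17] avail[A=53 B=51 C=26 D=17] open={R4,R5,R6,R7}
Step 11: commit R4 -> on_hand[A=54 B=51 C=32 D=17] avail[A=53 B=51 C=26 D=17] open={R5,R6,R7}
Step 12: reserve R8 D 3 -> on_hand[A=54 B=51 C=32 D=17] avail[A=53 B=51 C=26 D=14] open={R5,R6,R7,R8}
Step 13: reserve R9 A 7 -> on_hand[A=54 B=51 C=32 D=17] avail[A=46 B=51 C=26 D=14] open={R5,R6,R7,R8,R9}
Step 14: cancel R7 -> on_hand[A=54 B=51 C=32 D=17] avail[A=47 B=51 C=26 D=14] open={R5,R6,R8,R9}
Step 15: reserve R10 B 9 -> on_hand[A=54 B=51 C=32 D=17] avail[A=47 B=42 C=26 D=14] open={R10,R5,R6,R8,R9}
Step 16: commit R10 -> on_hand[A=54 B=42 C=32 D=17] avail[A=47 B=42 C=26 D=14] open={R5,R6,R8,R9}
Step 17: commit R9 -> on_hand[A=47 B=42 C=32 D=17] avail[A=47 B=42 C=26 D=14] open={R5,R6,R8}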